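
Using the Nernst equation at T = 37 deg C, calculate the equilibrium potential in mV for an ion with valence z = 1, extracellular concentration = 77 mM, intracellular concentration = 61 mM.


E = (RT/(zF)) * ln(C_out/C_in)
T = 37 + 273.15 = 310.15 K
E = (8.314 * 310.15 / (1 * 96485)) * ln(77/61)
E = 6.225 mV


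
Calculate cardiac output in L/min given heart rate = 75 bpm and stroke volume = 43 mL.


CO = HR * SV
CO = 75 * 43 / 1000
CO = 3.225 L/min


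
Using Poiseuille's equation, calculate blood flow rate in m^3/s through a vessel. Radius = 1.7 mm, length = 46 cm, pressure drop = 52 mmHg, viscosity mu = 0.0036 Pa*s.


Q = pi*r^4*dP / (8*mu*L)
r = 0.0017 m, L = 0.46 m
dP = 52 mmHg = 6932.744 Pa
Q = 1.3731e-05 m^3/s


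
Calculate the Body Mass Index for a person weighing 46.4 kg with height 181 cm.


BMI = weight / height^2
height = 181 cm = 1.81 m
BMI = 46.4 / 1.81^2
BMI = 14.16 kg/m^2


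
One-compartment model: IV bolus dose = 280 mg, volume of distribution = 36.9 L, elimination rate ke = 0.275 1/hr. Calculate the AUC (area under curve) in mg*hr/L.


C0 = Dose/Vd = 280/36.9 = 7.58808 mg/L
AUC = C0/ke = 7.58808/0.275
AUC = 27.59 mg*hr/L


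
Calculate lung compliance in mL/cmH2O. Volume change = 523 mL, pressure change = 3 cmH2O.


C = dV / dP
C = 523 / 3
C = 174.3 mL/cmH2O


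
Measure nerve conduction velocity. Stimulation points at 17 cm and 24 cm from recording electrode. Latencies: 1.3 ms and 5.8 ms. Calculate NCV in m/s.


Distance = (24 - 17) / 100 = 0.07 m
dt = (5.8 - 1.3) / 1000 = 0.0045 s
NCV = dist / dt = 15.56 m/s


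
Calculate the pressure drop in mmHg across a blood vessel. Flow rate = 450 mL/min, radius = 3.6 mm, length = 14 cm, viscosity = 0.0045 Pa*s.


dP = 8*mu*L*Q / (pi*r^4)
Q = 450 mL/min = 7.5e-06 m^3/s
dP = 71.6361 Pa = 71.6361 / 133.322 mmHg = 0.5373 mmHg


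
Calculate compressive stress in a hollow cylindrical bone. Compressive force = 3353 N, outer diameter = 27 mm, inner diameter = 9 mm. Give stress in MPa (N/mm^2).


A = pi*(r_o^2 - r_i^2)
r_o = 13.5 mm, r_i = 4.5 mm
A = 508.938 mm^2
sigma = F/A = 3353 / 508.938
sigma = 6.588 MPa


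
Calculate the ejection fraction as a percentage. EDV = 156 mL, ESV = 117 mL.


SV = EDV - ESV = 156 - 117 = 39 mL
EF = SV/EDV * 100 = 39/156 * 100
EF = 25%


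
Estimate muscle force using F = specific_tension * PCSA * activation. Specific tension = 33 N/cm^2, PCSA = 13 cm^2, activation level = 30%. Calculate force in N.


F = sigma * PCSA * activation
F = 33 * 13 * 0.3
F = 128.7 N


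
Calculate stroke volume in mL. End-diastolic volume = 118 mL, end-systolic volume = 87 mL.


SV = EDV - ESV
SV = 118 - 87
SV = 31 mL


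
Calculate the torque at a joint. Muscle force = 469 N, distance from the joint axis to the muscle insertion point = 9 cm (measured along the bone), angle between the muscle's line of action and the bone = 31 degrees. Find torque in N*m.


Torque = F * d * sin(theta)   (moment arm = d*sin(theta))
d = 9 cm = 0.09 m
Torque = 469 * 0.09 * sin(31)
Torque = 21.74 N*m


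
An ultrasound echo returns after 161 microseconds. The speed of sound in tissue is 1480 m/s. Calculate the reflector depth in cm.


depth = c * t / 2
t = 161 us = 1.6100e-04 s
depth = 1480 * 1.6100e-04 / 2
depth = 0.11914 m = 11.914 cm


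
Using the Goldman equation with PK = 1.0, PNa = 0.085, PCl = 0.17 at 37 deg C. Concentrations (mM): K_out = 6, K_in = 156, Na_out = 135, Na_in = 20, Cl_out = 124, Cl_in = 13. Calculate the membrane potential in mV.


Vm = (RT/F)*ln((PK*Ko + PNa*Nao + PCl*Cli)/(PK*Ki + PNa*Nai + PCl*Clo))
Numer = 19.685, Denom = 178.78
Vm = -58.96 mV


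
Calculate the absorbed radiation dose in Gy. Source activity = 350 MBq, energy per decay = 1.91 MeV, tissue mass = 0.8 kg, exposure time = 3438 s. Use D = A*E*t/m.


A = 350 MBq = 3.5000e+08 Bq
E = 1.91 MeV = 3.05982e-13 J
D = A*E*t/m = 3.5000e+08*3.05982e-13*3438/0.8
D = 0.4602 Gy


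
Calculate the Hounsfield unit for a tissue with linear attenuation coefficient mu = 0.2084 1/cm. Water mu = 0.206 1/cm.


HU = ((mu_tissue - mu_water) / mu_water) * 1000
HU = ((0.2084 - 0.206) / 0.206) * 1000
HU = 11.65


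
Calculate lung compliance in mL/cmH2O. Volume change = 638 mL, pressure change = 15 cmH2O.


C = dV / dP
C = 638 / 15
C = 42.53 mL/cmH2O


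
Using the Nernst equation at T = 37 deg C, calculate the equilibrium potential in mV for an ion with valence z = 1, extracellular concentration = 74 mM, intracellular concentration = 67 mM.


E = (RT/(zF)) * ln(C_out/C_in)
T = 37 + 273.15 = 310.15 K
E = (8.314 * 310.15 / (1 * 96485)) * ln(74/67)
E = 2.656 mV


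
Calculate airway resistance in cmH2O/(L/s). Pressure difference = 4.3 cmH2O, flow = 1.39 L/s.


R = dP / flow
R = 4.3 / 1.39
R = 3.094 cmH2O/(L/s)


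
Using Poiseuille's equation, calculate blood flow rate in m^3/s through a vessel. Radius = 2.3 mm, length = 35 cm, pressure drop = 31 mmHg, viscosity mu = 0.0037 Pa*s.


Q = pi*r^4*dP / (8*mu*L)
r = 0.0023 m, L = 0.35 m
dP = 31 mmHg = 4132.982 Pa
Q = 3.5072e-05 m^3/s


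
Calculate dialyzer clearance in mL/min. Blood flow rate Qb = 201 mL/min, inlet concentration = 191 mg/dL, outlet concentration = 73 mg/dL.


K = Qb * (Cb_in - Cb_out) / Cb_in
K = 201 * (191 - 73) / 191
K = 124.2 mL/min


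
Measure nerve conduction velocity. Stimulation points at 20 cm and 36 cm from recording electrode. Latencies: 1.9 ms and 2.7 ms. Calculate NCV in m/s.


Distance = (36 - 20) / 100 = 0.16 m
dt = (2.7 - 1.9) / 1000 = 8.0000e-04 s
NCV = dist / dt = 200 m/s


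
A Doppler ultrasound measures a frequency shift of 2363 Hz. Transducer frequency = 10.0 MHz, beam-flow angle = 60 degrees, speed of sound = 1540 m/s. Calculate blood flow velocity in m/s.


v = fd * c / (2 * f0 * cos(theta))
v = 2363 * 1540 / (2 * 1.0000e+07 * cos(60))
v = 0.3639 m/s


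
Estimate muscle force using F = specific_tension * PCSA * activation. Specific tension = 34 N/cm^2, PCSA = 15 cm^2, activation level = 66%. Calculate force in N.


F = sigma * PCSA * activation
F = 34 * 15 * 0.66
F = 336.6 N


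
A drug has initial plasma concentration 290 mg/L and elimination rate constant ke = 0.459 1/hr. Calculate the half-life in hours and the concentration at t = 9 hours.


t_half = ln(2) / ke = 0.693147 / 0.459 = 1.51 hr
C(t) = C0 * exp(-ke*t) = 290 * exp(-0.459*9)
C(9) = 4.659 mg/L


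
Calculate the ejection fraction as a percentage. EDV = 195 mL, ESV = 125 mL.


SV = EDV - ESV = 195 - 125 = 70 mL
EF = SV/EDV * 100 = 70/195 * 100
EF = 35.9%


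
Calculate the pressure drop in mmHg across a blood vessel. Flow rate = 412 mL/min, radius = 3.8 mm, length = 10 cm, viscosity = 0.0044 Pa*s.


dP = 8*mu*L*Q / (pi*r^4)
Q = 412 mL/min = 6.86667e-06 m^3/s
dP = 36.8981 Pa = 36.8981 / 133.322 mmHg = 0.2768 mmHg


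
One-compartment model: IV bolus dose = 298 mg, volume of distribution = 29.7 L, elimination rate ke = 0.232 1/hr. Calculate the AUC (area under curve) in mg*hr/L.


C0 = Dose/Vd = 298/29.7 = 10.0337 mg/L
AUC = C0/ke = 10.0337/0.232
AUC = 43.25 mg*hr/L


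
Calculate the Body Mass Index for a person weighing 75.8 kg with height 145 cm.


BMI = weight / height^2
height = 145 cm = 1.45 m
BMI = 75.8 / 1.45^2
BMI = 36.05 kg/m^2


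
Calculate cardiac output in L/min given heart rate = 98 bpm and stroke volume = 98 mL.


CO = HR * SV
CO = 98 * 98 / 1000
CO = 9.604 L/min


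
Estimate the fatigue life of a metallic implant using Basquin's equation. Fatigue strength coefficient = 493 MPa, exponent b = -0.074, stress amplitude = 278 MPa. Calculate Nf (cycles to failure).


sigma_a = sigma_f' * (2Nf)^b
2Nf = (sigma_a/sigma_f')^(1/b)
2Nf = (278/493)^(1/-0.074)
2Nf = 2302.4534
Nf = 1151


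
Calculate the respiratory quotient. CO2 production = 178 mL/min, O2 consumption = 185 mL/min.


RQ = VCO2 / VO2
RQ = 178 / 185
RQ = 0.9622


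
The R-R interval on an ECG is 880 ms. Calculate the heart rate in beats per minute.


HR = 60 / RR_interval(s)
RR = 880 ms = 0.88 s
HR = 60 / 0.88 = 68.18 bpm


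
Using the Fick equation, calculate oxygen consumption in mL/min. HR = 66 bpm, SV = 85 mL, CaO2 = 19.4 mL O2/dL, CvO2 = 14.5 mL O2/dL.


CO = HR*SV = 66*85/1000 = 5.61 L/min
a-v O2 diff = 19.4 - 14.5 = 4.9 mL/dL
VO2 = CO * (CaO2-CvO2) * 10 dL/L
VO2 = 5.61 * 4.9 * 10
VO2 = 274.9 mL/min


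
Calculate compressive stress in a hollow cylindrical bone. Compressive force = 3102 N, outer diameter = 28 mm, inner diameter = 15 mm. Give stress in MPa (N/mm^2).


A = pi*(r_o^2 - r_i^2)
r_o = 14 mm, r_i = 7.5 mm
A = 439.038 mm^2
sigma = F/A = 3102 / 439.038
sigma = 7.065 MPa


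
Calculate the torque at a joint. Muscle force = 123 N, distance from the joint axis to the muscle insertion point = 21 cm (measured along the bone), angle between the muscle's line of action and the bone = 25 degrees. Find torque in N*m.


Torque = F * d * sin(theta)   (moment arm = d*sin(theta))
d = 21 cm = 0.21 m
Torque = 123 * 0.21 * sin(25)
Torque = 10.92 N*m


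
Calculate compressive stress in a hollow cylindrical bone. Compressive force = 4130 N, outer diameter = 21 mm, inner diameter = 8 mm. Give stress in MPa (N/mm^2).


A = pi*(r_o^2 - r_i^2)
r_o = 10.5 mm, r_i = 4 mm
A = 296.095 mm^2
sigma = F/A = 4130 / 296.095
sigma = 13.95 MPa


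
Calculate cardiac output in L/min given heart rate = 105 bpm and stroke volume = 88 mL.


CO = HR * SV
CO = 105 * 88 / 1000
CO = 9.24 L/min


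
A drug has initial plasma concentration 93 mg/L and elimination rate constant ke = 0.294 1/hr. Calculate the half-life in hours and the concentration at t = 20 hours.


t_half = ln(2) / ke = 0.693147 / 0.294 = 2.358 hr
C(t) = C0 * exp(-ke*t) = 93 * exp(-0.294*20)
C(20) = 0.2599 mg/L


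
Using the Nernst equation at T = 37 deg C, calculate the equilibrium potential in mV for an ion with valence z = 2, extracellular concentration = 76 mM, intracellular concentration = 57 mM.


E = (RT/(zF)) * ln(C_out/C_in)
T = 37 + 273.15 = 310.15 K
E = (8.314 * 310.15 / (2 * 96485)) * ln(76/57)
E = 3.844 mV


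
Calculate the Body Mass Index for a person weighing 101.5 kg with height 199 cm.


BMI = weight / height^2
height = 199 cm = 1.99 m
BMI = 101.5 / 1.99^2
BMI = 25.63 kg/m^2


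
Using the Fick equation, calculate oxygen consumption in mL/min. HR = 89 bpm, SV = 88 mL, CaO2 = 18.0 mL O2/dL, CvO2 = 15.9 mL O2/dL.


CO = HR*SV = 89*88/1000 = 7.832 L/min
a-v O2 diff = 18.0 - 15.9 = 2.1 mL/dL
VO2 = CO * (CaO2-CvO2) * 10 dL/L
VO2 = 7.832 * 2.1 * 10
VO2 = 164.5 mL/min


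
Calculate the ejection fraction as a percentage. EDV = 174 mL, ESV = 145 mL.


SV = EDV - ESV = 174 - 145 = 29 mL
EF = SV/EDV * 100 = 29/174 * 100
EF = 16.67%


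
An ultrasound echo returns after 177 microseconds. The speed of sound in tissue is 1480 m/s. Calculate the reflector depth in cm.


depth = c * t / 2
t = 177 us = 1.7700e-04 s
depth = 1480 * 1.7700e-04 / 2
depth = 0.13098 m = 13.098 cm


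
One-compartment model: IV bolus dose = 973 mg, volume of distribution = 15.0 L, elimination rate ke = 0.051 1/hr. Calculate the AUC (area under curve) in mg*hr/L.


C0 = Dose/Vd = 973/15.0 = 64.8667 mg/L
AUC = C0/ke = 64.8667/0.051
AUC = 1272 mg*hr/L


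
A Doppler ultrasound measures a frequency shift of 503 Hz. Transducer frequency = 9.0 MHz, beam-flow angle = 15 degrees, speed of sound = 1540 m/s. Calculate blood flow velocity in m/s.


v = fd * c / (2 * f0 * cos(theta))
v = 503 * 1540 / (2 * 9.0000e+06 * cos(15))
v = 0.04455 m/s


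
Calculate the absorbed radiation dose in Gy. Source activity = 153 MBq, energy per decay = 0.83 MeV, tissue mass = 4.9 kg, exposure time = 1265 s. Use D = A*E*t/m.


A = 153 MBq = 1.5300e+08 Bq
E = 0.83 MeV = 1.32966e-13 J
D = A*E*t/m = 1.5300e+08*1.32966e-13*1265/4.9
D = 0.005252 Gy


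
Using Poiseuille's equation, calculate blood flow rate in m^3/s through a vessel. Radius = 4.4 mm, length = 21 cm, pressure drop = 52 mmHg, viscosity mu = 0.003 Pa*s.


Q = pi*r^4*dP / (8*mu*L)
r = 0.0044 m, L = 0.21 m
dP = 52 mmHg = 6932.744 Pa
Q = 0.00162 m^3/s


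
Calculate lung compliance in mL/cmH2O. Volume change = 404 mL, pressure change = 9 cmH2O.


C = dV / dP
C = 404 / 9
C = 44.89 mL/cmH2O


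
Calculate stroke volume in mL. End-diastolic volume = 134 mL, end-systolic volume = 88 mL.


SV = EDV - ESV
SV = 134 - 88
SV = 46 mL


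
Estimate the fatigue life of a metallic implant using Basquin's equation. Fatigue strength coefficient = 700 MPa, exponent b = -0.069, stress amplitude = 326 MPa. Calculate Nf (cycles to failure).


sigma_a = sigma_f' * (2Nf)^b
2Nf = (sigma_a/sigma_f')^(1/b)
2Nf = (326/700)^(1/-0.069)
2Nf = 64544.828
Nf = 3.227e+04


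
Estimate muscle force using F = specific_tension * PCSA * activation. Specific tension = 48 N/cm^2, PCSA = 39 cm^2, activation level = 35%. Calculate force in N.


F = sigma * PCSA * activation
F = 48 * 39 * 0.35
F = 655.2 N


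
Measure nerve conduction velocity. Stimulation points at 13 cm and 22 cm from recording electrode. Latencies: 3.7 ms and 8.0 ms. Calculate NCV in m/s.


Distance = (22 - 13) / 100 = 0.09 m
dt = (8.0 - 3.7) / 1000 = 0.0043 s
NCV = dist / dt = 20.93 m/s


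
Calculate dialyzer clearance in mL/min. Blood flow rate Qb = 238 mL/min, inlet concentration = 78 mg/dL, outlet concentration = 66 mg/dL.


K = Qb * (Cb_in - Cb_out) / Cb_in
K = 238 * (78 - 66) / 78
K = 36.62 mL/min


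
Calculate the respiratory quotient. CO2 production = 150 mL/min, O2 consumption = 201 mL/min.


RQ = VCO2 / VO2
RQ = 150 / 201
RQ = 0.7463


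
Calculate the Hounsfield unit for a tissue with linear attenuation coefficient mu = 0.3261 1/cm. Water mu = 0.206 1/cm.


HU = ((mu_tissue - mu_water) / mu_water) * 1000
HU = ((0.3261 - 0.206) / 0.206) * 1000
HU = 583


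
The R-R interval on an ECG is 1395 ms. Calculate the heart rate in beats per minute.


HR = 60 / RR_interval(s)
RR = 1395 ms = 1.395 s
HR = 60 / 1.395 = 43.01 bpm


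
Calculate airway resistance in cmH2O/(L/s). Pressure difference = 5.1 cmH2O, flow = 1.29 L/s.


R = dP / flow
R = 5.1 / 1.29
R = 3.953 cmH2O/(L/s)


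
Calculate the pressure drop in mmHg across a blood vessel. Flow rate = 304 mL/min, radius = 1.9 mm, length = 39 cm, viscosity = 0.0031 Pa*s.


dP = 8*mu*L*Q / (pi*r^4)
Q = 304 mL/min = 5.06667e-06 m^3/s
dP = 1196.95 Pa = 1196.95 / 133.322 mmHg = 8.978 mmHg


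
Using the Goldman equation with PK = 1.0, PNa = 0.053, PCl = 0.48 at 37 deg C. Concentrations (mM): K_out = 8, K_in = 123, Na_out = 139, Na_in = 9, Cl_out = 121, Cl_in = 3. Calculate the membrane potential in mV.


Vm = (RT/F)*ln((PK*Ko + PNa*Nao + PCl*Cli)/(PK*Ki + PNa*Nai + PCl*Clo))
Numer = 16.807, Denom = 181.557
Vm = -63.6 mV


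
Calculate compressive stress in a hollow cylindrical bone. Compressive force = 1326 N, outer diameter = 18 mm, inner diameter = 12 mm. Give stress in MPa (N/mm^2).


A = pi*(r_o^2 - r_i^2)
r_o = 9 mm, r_i = 6 mm
A = 141.372 mm^2
sigma = F/A = 1326 / 141.372
sigma = 9.38 MPa


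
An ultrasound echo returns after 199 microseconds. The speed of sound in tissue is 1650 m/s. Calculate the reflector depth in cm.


depth = c * t / 2
t = 199 us = 1.9900e-04 s
depth = 1650 * 1.9900e-04 / 2
depth = 0.164175 m = 16.4175 cm


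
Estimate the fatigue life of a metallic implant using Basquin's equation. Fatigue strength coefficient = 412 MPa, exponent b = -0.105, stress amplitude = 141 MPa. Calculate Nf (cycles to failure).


sigma_a = sigma_f' * (2Nf)^b
2Nf = (sigma_a/sigma_f')^(1/b)
2Nf = (141/412)^(1/-0.105)
2Nf = 27228.866
Nf = 1.361e+04


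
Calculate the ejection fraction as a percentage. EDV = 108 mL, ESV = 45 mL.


SV = EDV - ESV = 108 - 45 = 63 mL
EF = SV/EDV * 100 = 63/108 * 100
EF = 58.33%


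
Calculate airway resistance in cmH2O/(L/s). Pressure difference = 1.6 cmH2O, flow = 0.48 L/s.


R = dP / flow
R = 1.6 / 0.48
R = 3.333 cmH2O/(L/s)


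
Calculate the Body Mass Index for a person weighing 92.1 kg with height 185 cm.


BMI = weight / height^2
height = 185 cm = 1.85 m
BMI = 92.1 / 1.85^2
BMI = 26.91 kg/m^2


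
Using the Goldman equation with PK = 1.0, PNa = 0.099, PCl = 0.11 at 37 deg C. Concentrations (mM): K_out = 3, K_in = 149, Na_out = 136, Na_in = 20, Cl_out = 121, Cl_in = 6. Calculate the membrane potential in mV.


Vm = (RT/F)*ln((PK*Ko + PNa*Nao + PCl*Cli)/(PK*Ki + PNa*Nai + PCl*Clo))
Numer = 17.124, Denom = 164.29
Vm = -60.43 mV


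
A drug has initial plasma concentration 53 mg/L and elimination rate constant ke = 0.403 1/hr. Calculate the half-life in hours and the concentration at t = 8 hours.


t_half = ln(2) / ke = 0.693147 / 0.403 = 1.72 hr
C(t) = C0 * exp(-ke*t) = 53 * exp(-0.403*8)
C(8) = 2.109 mg/L


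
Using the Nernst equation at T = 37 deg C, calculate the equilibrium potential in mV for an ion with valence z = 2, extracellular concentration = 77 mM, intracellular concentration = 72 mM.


E = (RT/(zF)) * ln(C_out/C_in)
T = 37 + 273.15 = 310.15 K
E = (8.314 * 310.15 / (2 * 96485)) * ln(77/72)
E = 0.8972 mV


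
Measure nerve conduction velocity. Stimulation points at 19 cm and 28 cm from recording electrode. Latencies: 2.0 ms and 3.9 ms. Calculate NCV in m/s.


Distance = (28 - 19) / 100 = 0.09 m
dt = (3.9 - 2.0) / 1000 = 0.0019 s
NCV = dist / dt = 47.37 m/s


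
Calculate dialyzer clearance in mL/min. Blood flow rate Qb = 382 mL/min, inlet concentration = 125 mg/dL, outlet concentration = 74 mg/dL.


K = Qb * (Cb_in - Cb_out) / Cb_in
K = 382 * (125 - 74) / 125
K = 155.9 mL/min


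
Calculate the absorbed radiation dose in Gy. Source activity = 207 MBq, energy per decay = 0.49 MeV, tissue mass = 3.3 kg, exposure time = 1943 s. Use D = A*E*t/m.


A = 207 MBq = 2.0700e+08 Bq
E = 0.49 MeV = 7.8498e-14 J
D = A*E*t/m = 2.0700e+08*7.8498e-14*1943/3.3
D = 0.009567 Gy


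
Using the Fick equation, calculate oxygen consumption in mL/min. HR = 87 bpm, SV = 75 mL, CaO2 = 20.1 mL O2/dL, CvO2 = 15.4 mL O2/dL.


CO = HR*SV = 87*75/1000 = 6.525 L/min
a-v O2 diff = 20.1 - 15.4 = 4.7 mL/dL
VO2 = CO * (CaO2-CvO2) * 10 dL/L
VO2 = 6.525 * 4.7 * 10
VO2 = 306.7 mL/min


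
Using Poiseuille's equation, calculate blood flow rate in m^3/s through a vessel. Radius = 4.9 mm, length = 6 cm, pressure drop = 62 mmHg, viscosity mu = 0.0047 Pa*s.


Q = pi*r^4*dP / (8*mu*L)
r = 0.0049 m, L = 0.06 m
dP = 62 mmHg = 8265.964 Pa
Q = 0.006636 m^3/s


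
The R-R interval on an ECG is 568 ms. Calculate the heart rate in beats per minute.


HR = 60 / RR_interval(s)
RR = 568 ms = 0.568 s
HR = 60 / 0.568 = 105.6 bpm


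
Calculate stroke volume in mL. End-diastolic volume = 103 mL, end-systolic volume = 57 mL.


SV = EDV - ESV
SV = 103 - 57
SV = 46 mL


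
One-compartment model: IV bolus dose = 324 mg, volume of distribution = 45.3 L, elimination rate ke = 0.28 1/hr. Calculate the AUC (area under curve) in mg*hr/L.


C0 = Dose/Vd = 324/45.3 = 7.15232 mg/L
AUC = C0/ke = 7.15232/0.28
AUC = 25.54 mg*hr/L


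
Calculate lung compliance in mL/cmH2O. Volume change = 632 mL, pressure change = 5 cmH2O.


C = dV / dP
C = 632 / 5
C = 126.4 mL/cmH2O


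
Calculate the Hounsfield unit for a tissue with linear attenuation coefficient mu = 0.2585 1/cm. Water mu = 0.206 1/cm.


HU = ((mu_tissue - mu_water) / mu_water) * 1000
HU = ((0.2585 - 0.206) / 0.206) * 1000
HU = 254.9


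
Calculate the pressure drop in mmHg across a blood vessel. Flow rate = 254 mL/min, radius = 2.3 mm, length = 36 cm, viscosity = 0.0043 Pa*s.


dP = 8*mu*L*Q / (pi*r^4)
Q = 254 mL/min = 4.23333e-06 m^3/s
dP = 596.323 Pa = 596.323 / 133.322 mmHg = 4.473 mmHg


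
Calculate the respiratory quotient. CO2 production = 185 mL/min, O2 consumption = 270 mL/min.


RQ = VCO2 / VO2
RQ = 185 / 270
RQ = 0.6852


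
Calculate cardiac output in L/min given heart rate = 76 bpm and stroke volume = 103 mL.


CO = HR * SV
CO = 76 * 103 / 1000
CO = 7.828 L/min


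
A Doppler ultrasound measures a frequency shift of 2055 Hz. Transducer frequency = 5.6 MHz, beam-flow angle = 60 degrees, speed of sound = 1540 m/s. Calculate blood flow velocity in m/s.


v = fd * c / (2 * f0 * cos(theta))
v = 2055 * 1540 / (2 * 5.6000e+06 * cos(60))
v = 0.5651 m/s


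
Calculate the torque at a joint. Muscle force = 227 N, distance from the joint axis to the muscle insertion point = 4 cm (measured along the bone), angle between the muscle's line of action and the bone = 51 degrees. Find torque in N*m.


Torque = F * d * sin(theta)   (moment arm = d*sin(theta))
d = 4 cm = 0.04 m
Torque = 227 * 0.04 * sin(51)
Torque = 7.056 N*m


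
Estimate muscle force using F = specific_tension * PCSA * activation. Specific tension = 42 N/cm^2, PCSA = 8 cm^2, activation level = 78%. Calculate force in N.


F = sigma * PCSA * activation
F = 42 * 8 * 0.78
F = 262.1 N


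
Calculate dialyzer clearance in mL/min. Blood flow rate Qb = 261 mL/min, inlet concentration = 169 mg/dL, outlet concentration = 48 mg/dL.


K = Qb * (Cb_in - Cb_out) / Cb_in
K = 261 * (169 - 48) / 169
K = 186.9 mL/min


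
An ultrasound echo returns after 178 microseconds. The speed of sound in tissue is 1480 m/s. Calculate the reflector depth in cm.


depth = c * t / 2
t = 178 us = 1.7800e-04 s
depth = 1480 * 1.7800e-04 / 2
depth = 0.13172 m = 13.172 cm


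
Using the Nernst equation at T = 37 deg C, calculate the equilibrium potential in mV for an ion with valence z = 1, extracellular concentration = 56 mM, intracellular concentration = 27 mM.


E = (RT/(zF)) * ln(C_out/C_in)
T = 37 + 273.15 = 310.15 K
E = (8.314 * 310.15 / (1 * 96485)) * ln(56/27)
E = 19.5 mV


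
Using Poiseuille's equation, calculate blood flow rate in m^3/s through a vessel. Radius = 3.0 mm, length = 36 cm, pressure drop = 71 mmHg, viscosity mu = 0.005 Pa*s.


Q = pi*r^4*dP / (8*mu*L)
r = 0.003 m, L = 0.36 m
dP = 71 mmHg = 9465.862 Pa
Q = 1.6728e-04 m^3/s


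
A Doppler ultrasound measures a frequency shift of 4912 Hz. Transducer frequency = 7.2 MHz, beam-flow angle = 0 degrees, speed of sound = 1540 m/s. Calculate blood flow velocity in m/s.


v = fd * c / (2 * f0 * cos(theta))
v = 4912 * 1540 / (2 * 7.2000e+06 * cos(0))
v = 0.5253 m/s


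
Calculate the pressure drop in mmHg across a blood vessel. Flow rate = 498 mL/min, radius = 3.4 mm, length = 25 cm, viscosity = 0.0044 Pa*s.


dP = 8*mu*L*Q / (pi*r^4)
Q = 498 mL/min = 8.3e-06 m^3/s
dP = 173.978 Pa = 173.978 / 133.322 mmHg = 1.305 mmHg


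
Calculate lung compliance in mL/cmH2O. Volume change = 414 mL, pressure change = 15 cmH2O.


C = dV / dP
C = 414 / 15
C = 27.6 mL/cmH2O


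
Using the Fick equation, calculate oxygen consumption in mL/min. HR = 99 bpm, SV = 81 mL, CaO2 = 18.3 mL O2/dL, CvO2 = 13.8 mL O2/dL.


CO = HR*SV = 99*81/1000 = 8.019 L/min
a-v O2 diff = 18.3 - 13.8 = 4.5 mL/dL
VO2 = CO * (CaO2-CvO2) * 10 dL/L
VO2 = 8.019 * 4.5 * 10
VO2 = 360.9 mL/min


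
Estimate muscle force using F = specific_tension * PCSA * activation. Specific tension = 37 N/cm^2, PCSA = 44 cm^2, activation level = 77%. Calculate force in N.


F = sigma * PCSA * activation
F = 37 * 44 * 0.77
F = 1254 N


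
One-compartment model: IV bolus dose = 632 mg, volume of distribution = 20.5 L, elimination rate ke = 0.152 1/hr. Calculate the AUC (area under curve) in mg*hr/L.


C0 = Dose/Vd = 632/20.5 = 30.8293 mg/L
AUC = C0/ke = 30.8293/0.152
AUC = 202.8 mg*hr/L


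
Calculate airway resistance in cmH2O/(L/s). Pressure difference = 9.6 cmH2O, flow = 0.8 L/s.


R = dP / flow
R = 9.6 / 0.8
R = 12 cmH2O/(L/s)


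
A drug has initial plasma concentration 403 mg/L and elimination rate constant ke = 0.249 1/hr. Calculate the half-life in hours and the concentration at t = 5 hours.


t_half = ln(2) / ke = 0.693147 / 0.249 = 2.784 hr
C(t) = C0 * exp(-ke*t) = 403 * exp(-0.249*5)
C(5) = 116 mg/L


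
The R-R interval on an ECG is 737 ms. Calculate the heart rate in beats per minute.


HR = 60 / RR_interval(s)
RR = 737 ms = 0.737 s
HR = 60 / 0.737 = 81.41 bpm


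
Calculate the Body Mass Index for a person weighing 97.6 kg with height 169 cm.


BMI = weight / height^2
height = 169 cm = 1.69 m
BMI = 97.6 / 1.69^2
BMI = 34.17 kg/m^2


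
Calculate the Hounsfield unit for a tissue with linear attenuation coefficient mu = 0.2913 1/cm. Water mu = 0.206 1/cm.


HU = ((mu_tissue - mu_water) / mu_water) * 1000
HU = ((0.2913 - 0.206) / 0.206) * 1000
HU = 414.1


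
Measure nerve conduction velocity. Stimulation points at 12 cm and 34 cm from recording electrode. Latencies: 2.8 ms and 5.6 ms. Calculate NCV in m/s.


Distance = (34 - 12) / 100 = 0.22 m
dt = (5.6 - 2.8) / 1000 = 0.0028 s
NCV = dist / dt = 78.57 m/s


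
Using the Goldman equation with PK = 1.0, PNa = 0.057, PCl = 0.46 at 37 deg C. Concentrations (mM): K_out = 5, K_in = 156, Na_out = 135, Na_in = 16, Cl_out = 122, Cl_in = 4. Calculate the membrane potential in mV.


Vm = (RT/F)*ln((PK*Ko + PNa*Nao + PCl*Cli)/(PK*Ki + PNa*Nai + PCl*Clo))
Numer = 14.535, Denom = 213.032
Vm = -71.75 mV


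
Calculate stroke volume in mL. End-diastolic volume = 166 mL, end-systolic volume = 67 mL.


SV = EDV - ESV
SV = 166 - 67
SV = 99 mL


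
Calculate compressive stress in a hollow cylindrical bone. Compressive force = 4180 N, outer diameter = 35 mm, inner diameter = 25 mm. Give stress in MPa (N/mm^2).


A = pi*(r_o^2 - r_i^2)
r_o = 17.5 mm, r_i = 12.5 mm
A = 471.239 mm^2
sigma = F/A = 4180 / 471.239
sigma = 8.87 MPa


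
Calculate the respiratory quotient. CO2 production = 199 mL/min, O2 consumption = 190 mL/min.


RQ = VCO2 / VO2
RQ = 199 / 190
RQ = 1.047


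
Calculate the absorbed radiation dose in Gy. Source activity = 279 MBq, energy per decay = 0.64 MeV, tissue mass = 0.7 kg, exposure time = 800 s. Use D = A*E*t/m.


A = 279 MBq = 2.7900e+08 Bq
E = 0.64 MeV = 1.02528e-13 J
D = A*E*t/m = 2.7900e+08*1.02528e-13*800/0.7
D = 0.03269 Gy


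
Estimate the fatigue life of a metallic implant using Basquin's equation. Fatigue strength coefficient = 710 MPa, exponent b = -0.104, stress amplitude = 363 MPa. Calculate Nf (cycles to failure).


sigma_a = sigma_f' * (2Nf)^b
2Nf = (sigma_a/sigma_f')^(1/b)
2Nf = (363/710)^(1/-0.104)
2Nf = 633.08042
Nf = 316.5


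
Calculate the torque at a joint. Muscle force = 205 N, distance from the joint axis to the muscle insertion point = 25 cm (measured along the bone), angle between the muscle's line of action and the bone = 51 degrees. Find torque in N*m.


Torque = F * d * sin(theta)   (moment arm = d*sin(theta))
d = 25 cm = 0.25 m
Torque = 205 * 0.25 * sin(51)
Torque = 39.83 N*m


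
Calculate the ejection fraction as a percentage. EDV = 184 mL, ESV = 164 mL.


SV = EDV - ESV = 184 - 164 = 20 mL
EF = SV/EDV * 100 = 20/184 * 100
EF = 10.87%


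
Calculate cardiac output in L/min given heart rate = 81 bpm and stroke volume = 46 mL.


CO = HR * SV
CO = 81 * 46 / 1000
CO = 3.726 L/min


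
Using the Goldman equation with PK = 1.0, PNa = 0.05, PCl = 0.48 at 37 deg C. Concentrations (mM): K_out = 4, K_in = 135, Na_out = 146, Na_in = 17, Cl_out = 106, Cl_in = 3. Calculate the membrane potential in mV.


Vm = (RT/F)*ln((PK*Ko + PNa*Nao + PCl*Cli)/(PK*Ki + PNa*Nai + PCl*Clo))
Numer = 12.74, Denom = 186.73
Vm = -71.76 mV


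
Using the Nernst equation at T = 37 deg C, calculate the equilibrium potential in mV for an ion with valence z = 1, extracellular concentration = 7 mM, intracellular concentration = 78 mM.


E = (RT/(zF)) * ln(C_out/C_in)
T = 37 + 273.15 = 310.15 K
E = (8.314 * 310.15 / (1 * 96485)) * ln(7/78)
E = -64.43 mV


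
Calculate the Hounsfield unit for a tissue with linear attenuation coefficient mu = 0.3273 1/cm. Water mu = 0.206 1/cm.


HU = ((mu_tissue - mu_water) / mu_water) * 1000
HU = ((0.3273 - 0.206) / 0.206) * 1000
HU = 588.8


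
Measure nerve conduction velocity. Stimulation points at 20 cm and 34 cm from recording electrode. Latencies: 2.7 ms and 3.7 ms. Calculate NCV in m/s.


Distance = (34 - 20) / 100 = 0.14 m
dt = (3.7 - 2.7) / 1000 = 0.001 s
NCV = dist / dt = 140 m/s


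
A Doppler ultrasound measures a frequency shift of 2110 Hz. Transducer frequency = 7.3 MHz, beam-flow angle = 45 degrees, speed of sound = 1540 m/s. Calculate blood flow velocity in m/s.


v = fd * c / (2 * f0 * cos(theta))
v = 2110 * 1540 / (2 * 7.3000e+06 * cos(45))
v = 0.3147 m/s


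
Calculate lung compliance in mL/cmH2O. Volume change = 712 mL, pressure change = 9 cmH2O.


C = dV / dP
C = 712 / 9
C = 79.11 mL/cmH2O


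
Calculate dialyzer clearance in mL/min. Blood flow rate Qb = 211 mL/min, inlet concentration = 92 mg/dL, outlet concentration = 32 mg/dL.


K = Qb * (Cb_in - Cb_out) / Cb_in
K = 211 * (92 - 32) / 92
K = 137.6 mL/min


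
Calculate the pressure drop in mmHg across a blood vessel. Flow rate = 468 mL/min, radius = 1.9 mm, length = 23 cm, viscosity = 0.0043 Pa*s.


dP = 8*mu*L*Q / (pi*r^4)
Q = 468 mL/min = 7.8e-06 m^3/s
dP = 1507.36 Pa = 1507.36 / 133.322 mmHg = 11.31 mmHg


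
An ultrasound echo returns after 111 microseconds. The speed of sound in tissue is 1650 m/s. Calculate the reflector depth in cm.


depth = c * t / 2
t = 111 us = 1.1100e-04 s
depth = 1650 * 1.1100e-04 / 2
depth = 0.091575 m = 9.1575 cm


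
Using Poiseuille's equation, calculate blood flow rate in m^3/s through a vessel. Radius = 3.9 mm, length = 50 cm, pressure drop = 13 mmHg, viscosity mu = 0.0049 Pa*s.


Q = pi*r^4*dP / (8*mu*L)
r = 0.0039 m, L = 0.5 m
dP = 13 mmHg = 1733.186 Pa
Q = 6.4268e-05 m^3/s


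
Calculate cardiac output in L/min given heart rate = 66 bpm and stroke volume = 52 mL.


CO = HR * SV
CO = 66 * 52 / 1000
CO = 3.432 L/min


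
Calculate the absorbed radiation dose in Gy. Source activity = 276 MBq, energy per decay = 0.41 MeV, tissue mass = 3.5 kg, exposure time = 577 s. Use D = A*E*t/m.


A = 276 MBq = 2.7600e+08 Bq
E = 0.41 MeV = 6.5682e-14 J
D = A*E*t/m = 2.7600e+08*6.5682e-14*577/3.5
D = 0.002989 Gy


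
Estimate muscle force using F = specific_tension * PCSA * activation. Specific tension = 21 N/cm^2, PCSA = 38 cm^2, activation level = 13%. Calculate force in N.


F = sigma * PCSA * activation
F = 21 * 38 * 0.13
F = 103.7 N


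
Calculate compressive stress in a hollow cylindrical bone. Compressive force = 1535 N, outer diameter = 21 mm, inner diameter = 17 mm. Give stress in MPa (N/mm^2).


A = pi*(r_o^2 - r_i^2)
r_o = 10.5 mm, r_i = 8.5 mm
A = 119.381 mm^2
sigma = F/A = 1535 / 119.381
sigma = 12.86 MPa


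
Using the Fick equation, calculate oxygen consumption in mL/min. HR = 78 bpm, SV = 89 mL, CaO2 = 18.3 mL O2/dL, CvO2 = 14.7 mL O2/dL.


CO = HR*SV = 78*89/1000 = 6.942 L/min
a-v O2 diff = 18.3 - 14.7 = 3.6 mL/dL
VO2 = CO * (CaO2-CvO2) * 10 dL/L
VO2 = 6.942 * 3.6 * 10
VO2 = 249.9 mL/min


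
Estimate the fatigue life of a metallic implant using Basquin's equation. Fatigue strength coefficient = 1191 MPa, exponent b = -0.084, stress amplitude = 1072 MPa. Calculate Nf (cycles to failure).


sigma_a = sigma_f' * (2Nf)^b
2Nf = (sigma_a/sigma_f')^(1/b)
2Nf = (1072/1191)^(1/-0.084)
2Nf = 3.5014644
Nf = 1.751


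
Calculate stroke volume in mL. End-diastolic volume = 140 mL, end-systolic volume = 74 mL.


SV = EDV - ESV
SV = 140 - 74
SV = 66 mL


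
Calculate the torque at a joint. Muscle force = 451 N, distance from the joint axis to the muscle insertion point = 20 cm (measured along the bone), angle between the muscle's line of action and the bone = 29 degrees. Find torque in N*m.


Torque = F * d * sin(theta)   (moment arm = d*sin(theta))
d = 20 cm = 0.2 m
Torque = 451 * 0.2 * sin(29)
Torque = 43.73 N*m


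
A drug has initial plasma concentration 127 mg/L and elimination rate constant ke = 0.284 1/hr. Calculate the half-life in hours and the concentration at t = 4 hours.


t_half = ln(2) / ke = 0.693147 / 0.284 = 2.441 hr
C(t) = C0 * exp(-ke*t) = 127 * exp(-0.284*4)
C(4) = 40.78 mg/L


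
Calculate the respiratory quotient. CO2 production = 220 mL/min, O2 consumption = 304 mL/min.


RQ = VCO2 / VO2
RQ = 220 / 304
RQ = 0.7237


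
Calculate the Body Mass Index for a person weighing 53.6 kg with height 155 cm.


BMI = weight / height^2
height = 155 cm = 1.55 m
BMI = 53.6 / 1.55^2
BMI = 22.31 kg/m^2


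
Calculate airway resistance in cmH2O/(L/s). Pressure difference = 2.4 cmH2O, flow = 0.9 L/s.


R = dP / flow
R = 2.4 / 0.9
R = 2.667 cmH2O/(L/s)


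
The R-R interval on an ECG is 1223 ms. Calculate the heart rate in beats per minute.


HR = 60 / RR_interval(s)
RR = 1223 ms = 1.223 s
HR = 60 / 1.223 = 49.06 bpm


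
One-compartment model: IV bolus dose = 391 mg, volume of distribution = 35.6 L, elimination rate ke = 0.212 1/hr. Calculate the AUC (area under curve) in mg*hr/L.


C0 = Dose/Vd = 391/35.6 = 10.9831 mg/L
AUC = C0/ke = 10.9831/0.212
AUC = 51.81 mg*hr/L


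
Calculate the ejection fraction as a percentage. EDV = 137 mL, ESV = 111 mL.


SV = EDV - ESV = 137 - 111 = 26 mL
EF = SV/EDV * 100 = 26/137 * 100
EF = 18.98%


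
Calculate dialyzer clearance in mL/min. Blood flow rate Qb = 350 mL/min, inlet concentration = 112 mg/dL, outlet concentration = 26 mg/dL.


K = Qb * (Cb_in - Cb_out) / Cb_in
K = 350 * (112 - 26) / 112
K = 268.8 mL/min


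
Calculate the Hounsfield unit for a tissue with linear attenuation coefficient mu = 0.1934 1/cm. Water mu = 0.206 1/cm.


HU = ((mu_tissue - mu_water) / mu_water) * 1000
HU = ((0.1934 - 0.206) / 0.206) * 1000
HU = -61.17


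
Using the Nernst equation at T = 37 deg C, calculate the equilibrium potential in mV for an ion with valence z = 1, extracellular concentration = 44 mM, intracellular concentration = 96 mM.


E = (RT/(zF)) * ln(C_out/C_in)
T = 37 + 273.15 = 310.15 K
E = (8.314 * 310.15 / (1 * 96485)) * ln(44/96)
E = -20.85 mV


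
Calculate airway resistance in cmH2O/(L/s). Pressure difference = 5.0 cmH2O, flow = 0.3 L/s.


R = dP / flow
R = 5.0 / 0.3
R = 16.67 cmH2O/(L/s)


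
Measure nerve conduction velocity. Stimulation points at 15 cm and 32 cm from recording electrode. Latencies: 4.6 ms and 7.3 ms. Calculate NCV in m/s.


Distance = (32 - 15) / 100 = 0.17 m
dt = (7.3 - 4.6) / 1000 = 0.0027 s
NCV = dist / dt = 62.96 m/s


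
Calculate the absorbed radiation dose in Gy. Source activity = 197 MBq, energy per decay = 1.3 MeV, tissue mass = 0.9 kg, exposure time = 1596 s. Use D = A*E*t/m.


A = 197 MBq = 1.9700e+08 Bq
E = 1.3 MeV = 2.0826e-13 J
D = A*E*t/m = 1.9700e+08*2.0826e-13*1596/0.9
D = 0.07275 Gy


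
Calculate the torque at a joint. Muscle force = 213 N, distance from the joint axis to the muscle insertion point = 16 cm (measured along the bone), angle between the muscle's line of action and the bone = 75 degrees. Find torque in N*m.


Torque = F * d * sin(theta)   (moment arm = d*sin(theta))
d = 16 cm = 0.16 m
Torque = 213 * 0.16 * sin(75)
Torque = 32.92 N*m


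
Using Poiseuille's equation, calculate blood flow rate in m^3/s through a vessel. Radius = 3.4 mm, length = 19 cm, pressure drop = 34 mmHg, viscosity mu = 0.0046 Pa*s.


Q = pi*r^4*dP / (8*mu*L)
r = 0.0034 m, L = 0.19 m
dP = 34 mmHg = 4532.948 Pa
Q = 2.7217e-04 m^3/s


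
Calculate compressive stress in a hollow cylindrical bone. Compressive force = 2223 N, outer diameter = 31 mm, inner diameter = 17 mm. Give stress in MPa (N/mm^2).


A = pi*(r_o^2 - r_i^2)
r_o = 15.5 mm, r_i = 8.5 mm
A = 527.788 mm^2
sigma = F/A = 2223 / 527.788
sigma = 4.212 MPa


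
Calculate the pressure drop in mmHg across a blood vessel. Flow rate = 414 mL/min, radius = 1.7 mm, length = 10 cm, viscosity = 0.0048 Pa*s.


dP = 8*mu*L*Q / (pi*r^4)
Q = 414 mL/min = 6.9e-06 m^3/s
dP = 1009.8 Pa = 1009.8 / 133.322 mmHg = 7.574 mmHg


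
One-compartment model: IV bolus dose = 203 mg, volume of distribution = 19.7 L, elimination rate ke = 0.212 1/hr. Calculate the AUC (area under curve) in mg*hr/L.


C0 = Dose/Vd = 203/19.7 = 10.3046 mg/L
AUC = C0/ke = 10.3046/0.212
AUC = 48.61 mg*hr/L


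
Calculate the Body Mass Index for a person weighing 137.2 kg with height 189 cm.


BMI = weight / height^2
height = 189 cm = 1.89 m
BMI = 137.2 / 1.89^2
BMI = 38.41 kg/m^2


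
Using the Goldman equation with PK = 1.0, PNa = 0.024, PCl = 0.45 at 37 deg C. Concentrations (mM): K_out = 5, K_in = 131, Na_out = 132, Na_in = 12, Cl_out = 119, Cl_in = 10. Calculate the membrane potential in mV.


Vm = (RT/F)*ln((PK*Ko + PNa*Nao + PCl*Cli)/(PK*Ki + PNa*Nai + PCl*Clo))
Numer = 12.668, Denom = 184.838
Vm = -71.63 mV


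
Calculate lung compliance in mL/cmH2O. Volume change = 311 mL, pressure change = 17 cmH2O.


C = dV / dP
C = 311 / 17
C = 18.29 mL/cmH2O


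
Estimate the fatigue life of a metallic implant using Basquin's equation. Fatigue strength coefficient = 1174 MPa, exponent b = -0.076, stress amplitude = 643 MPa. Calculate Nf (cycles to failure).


sigma_a = sigma_f' * (2Nf)^b
2Nf = (sigma_a/sigma_f')^(1/b)
2Nf = (643/1174)^(1/-0.076)
2Nf = 2755.658
Nf = 1378


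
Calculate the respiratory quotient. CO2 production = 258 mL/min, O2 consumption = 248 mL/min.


RQ = VCO2 / VO2
RQ = 258 / 248
RQ = 1.04


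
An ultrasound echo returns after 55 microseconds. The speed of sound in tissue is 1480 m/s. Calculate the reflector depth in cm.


depth = c * t / 2
t = 55 us = 5.5000e-05 s
depth = 1480 * 5.5000e-05 / 2
depth = 0.0407 m = 4.07 cm


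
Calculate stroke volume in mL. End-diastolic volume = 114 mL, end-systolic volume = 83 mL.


SV = EDV - ESV
SV = 114 - 83
SV = 31 mL


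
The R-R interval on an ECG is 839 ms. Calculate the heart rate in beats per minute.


HR = 60 / RR_interval(s)
RR = 839 ms = 0.839 s
HR = 60 / 0.839 = 71.51 bpm


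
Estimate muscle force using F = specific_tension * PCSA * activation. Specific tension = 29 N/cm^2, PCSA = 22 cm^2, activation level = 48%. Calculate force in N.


F = sigma * PCSA * activation
F = 29 * 22 * 0.48
F = 306.2 N


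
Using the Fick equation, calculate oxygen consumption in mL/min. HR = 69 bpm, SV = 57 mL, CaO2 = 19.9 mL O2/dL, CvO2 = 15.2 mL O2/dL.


CO = HR*SV = 69*57/1000 = 3.933 L/min
a-v O2 diff = 19.9 - 15.2 = 4.7 mL/dL
VO2 = CO * (CaO2-CvO2) * 10 dL/L
VO2 = 3.933 * 4.7 * 10
VO2 = 184.9 mL/min


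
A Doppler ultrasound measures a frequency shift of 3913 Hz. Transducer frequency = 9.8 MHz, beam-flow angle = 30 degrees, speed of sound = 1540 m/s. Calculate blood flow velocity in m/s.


v = fd * c / (2 * f0 * cos(theta))
v = 3913 * 1540 / (2 * 9.8000e+06 * cos(30))
v = 0.355 m/s


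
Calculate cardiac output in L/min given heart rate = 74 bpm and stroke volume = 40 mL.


CO = HR * SV
CO = 74 * 40 / 1000
CO = 2.96 L/min


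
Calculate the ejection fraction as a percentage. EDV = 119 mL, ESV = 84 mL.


SV = EDV - ESV = 119 - 84 = 35 mL
EF = SV/EDV * 100 = 35/119 * 100
EF = 29.41%


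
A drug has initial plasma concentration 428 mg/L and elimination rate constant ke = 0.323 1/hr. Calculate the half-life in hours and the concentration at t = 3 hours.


t_half = ln(2) / ke = 0.693147 / 0.323 = 2.146 hr
C(t) = C0 * exp(-ke*t) = 428 * exp(-0.323*3)
C(3) = 162.4 mg/L


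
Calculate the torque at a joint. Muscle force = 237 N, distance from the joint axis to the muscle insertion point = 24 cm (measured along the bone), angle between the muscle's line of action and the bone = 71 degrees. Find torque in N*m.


Torque = F * d * sin(theta)   (moment arm = d*sin(theta))
d = 24 cm = 0.24 m
Torque = 237 * 0.24 * sin(71)
Torque = 53.78 N*m


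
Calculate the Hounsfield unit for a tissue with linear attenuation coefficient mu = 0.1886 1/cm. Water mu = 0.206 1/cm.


HU = ((mu_tissue - mu_water) / mu_water) * 1000
HU = ((0.1886 - 0.206) / 0.206) * 1000
HU = -84.47
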